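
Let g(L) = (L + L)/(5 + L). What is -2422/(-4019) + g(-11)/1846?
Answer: 13457245/22257222 ≈ 0.60462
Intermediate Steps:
g(L) = 2*L/(5 + L) (g(L) = (2*L)/(5 + L) = 2*L/(5 + L))
-2422/(-4019) + g(-11)/1846 = -2422/(-4019) + (2*(-11)/(5 - 11))/1846 = -2422*(-1/4019) + (2*(-11)/(-6))*(1/1846) = 2422/4019 + (2*(-11)*(-⅙))*(1/1846) = 2422/4019 + (11/3)*(1/1846) = 2422/4019 + 11/5538 = 13457245/22257222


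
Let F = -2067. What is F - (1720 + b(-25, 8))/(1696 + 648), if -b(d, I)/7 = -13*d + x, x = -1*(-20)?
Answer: -4844353/2344 ≈ -2066.7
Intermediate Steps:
x = 20
b(d, I) = -140 + 91*d (b(d, I) = -7*(-13*d + 20) = -7*(20 - 13*d) = -140 + 91*d)
F - (1720 + b(-25, 8))/(1696 + 648) = -2067 - (1720 + (-140 + 91*(-25)))/(1696 + 648) = -2067 - (1720 + (-140 - 2275))/2344 = -2067 - (1720 - 2415)/2344 = -2067 - (-695)/2344 = -2067 - 1*(-695/2344) = -2067 + 695/2344 = -4844353/2344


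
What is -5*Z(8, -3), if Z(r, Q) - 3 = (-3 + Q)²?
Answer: -195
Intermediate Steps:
Z(r, Q) = 3 + (-3 + Q)²
-5*Z(8, -3) = -5*(3 + (-3 - 3)²) = -5*(3 + (-6)²) = -5*(3 + 36) = -5*39 = -195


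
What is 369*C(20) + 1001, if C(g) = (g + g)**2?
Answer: 591401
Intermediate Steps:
C(g) = 4*g**2 (C(g) = (2*g)**2 = 4*g**2)
369*C(20) + 1001 = 369*(4*20**2) + 1001 = 369*(4*400) + 1001 = 369*1600 + 1001 = 590400 + 1001 = 591401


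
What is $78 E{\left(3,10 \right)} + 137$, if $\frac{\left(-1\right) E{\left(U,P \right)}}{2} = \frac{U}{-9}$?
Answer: $189$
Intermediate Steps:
$E{\left(U,P \right)} = \frac{2 U}{9}$ ($E{\left(U,P \right)} = - 2 \frac{U}{-9} = - 2 U \left(- \frac{1}{9}\right) = - 2 \left(- \frac{U}{9}\right) = \frac{2 U}{9}$)
$78 E{\left(3,10 \right)} + 137 = 78 \cdot \frac{2}{9} \cdot 3 + 137 = 78 \cdot \frac{2}{3} + 137 = 52 + 137 = 189$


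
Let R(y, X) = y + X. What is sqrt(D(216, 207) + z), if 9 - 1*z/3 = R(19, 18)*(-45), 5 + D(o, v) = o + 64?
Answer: sqrt(5297) ≈ 72.781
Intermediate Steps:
D(o, v) = 59 + o (D(o, v) = -5 + (o + 64) = -5 + (64 + o) = 59 + o)
R(y, X) = X + y
z = 5022 (z = 27 - 3*(18 + 19)*(-45) = 27 - 111*(-45) = 27 - 3*(-1665) = 27 + 4995 = 5022)
sqrt(D(216, 207) + z) = sqrt((59 + 216) + 5022) = sqrt(275 + 5022) = sqrt(5297)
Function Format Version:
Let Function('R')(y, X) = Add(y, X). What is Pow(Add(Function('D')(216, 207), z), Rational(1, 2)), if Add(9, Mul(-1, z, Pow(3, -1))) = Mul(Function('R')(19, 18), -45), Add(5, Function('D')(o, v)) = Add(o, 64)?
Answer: Pow(5297, Rational(1, 2)) ≈ 72.781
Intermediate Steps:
Function('D')(o, v) = Add(59, o) (Function('D')(o, v) = Add(-5, Add(o, 64)) = Add(-5, Add(64, o)) = Add(59, o))
Function('R')(y, X) = Add(X, y)
z = 5022 (z = Add(27, Mul(-3, Mul(Add(18, 19), -45))) = Add(27, Mul(-3, Mul(37, -45))) = Add(27, Mul(-3, -1665)) = Add(27, 4995) = 5022)
Pow(Add(Function('D')(216, 207), z), Rational(1, 2)) = Pow(Add(Add(59, 216), 5022), Rational(1, 2)) = Pow(Add(275, 5022), Rational(1, 2)) = Pow(5297, Rational(1, 2))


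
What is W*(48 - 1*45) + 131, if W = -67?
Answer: -70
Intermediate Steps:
W*(48 - 1*45) + 131 = -67*(48 - 1*45) + 131 = -67*(48 - 45) + 131 = -67*3 + 131 = -201 + 131 = -70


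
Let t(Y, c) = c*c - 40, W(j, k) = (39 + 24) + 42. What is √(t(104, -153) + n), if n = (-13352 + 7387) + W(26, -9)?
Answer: √17509 ≈ 132.32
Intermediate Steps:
W(j, k) = 105 (W(j, k) = 63 + 42 = 105)
n = -5860 (n = (-13352 + 7387) + 105 = -5965 + 105 = -5860)
t(Y, c) = -40 + c² (t(Y, c) = c² - 40 = -40 + c²)
√(t(104, -153) + n) = √((-40 + (-153)²) - 5860) = √((-40 + 23409) - 5860) = √(23369 - 5860) = √17509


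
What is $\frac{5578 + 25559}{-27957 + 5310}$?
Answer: $- \frac{10379}{7549} \approx -1.3749$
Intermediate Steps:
$\frac{5578 + 25559}{-27957 + 5310} = \frac{31137}{-22647} = 31137 \left(- \frac{1}{22647}\right) = - \frac{10379}{7549}$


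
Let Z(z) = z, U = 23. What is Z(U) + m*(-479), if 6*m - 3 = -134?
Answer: 62887/6 ≈ 10481.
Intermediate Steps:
m = -131/6 (m = 1/2 + (1/6)*(-134) = 1/2 - 67/3 = -131/6 ≈ -21.833)
Z(U) + m*(-479) = 23 - 131/6*(-479) = 23 + 62749/6 = 62887/6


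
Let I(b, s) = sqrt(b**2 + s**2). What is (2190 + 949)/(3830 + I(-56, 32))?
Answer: 1202237/1466474 - 6278*sqrt(65)/3666185 ≈ 0.80601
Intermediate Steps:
(2190 + 949)/(3830 + I(-56, 32)) = (2190 + 949)/(3830 + sqrt((-56)**2 + 32**2)) = 3139/(3830 + sqrt(3136 + 1024)) = 3139/(3830 + sqrt(4160)) = 3139/(3830 + 8*sqrt(65))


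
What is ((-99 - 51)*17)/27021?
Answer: -850/9007 ≈ -0.094371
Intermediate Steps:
((-99 - 51)*17)/27021 = -150*17*(1/27021) = -2550*1/27021 = -850/9007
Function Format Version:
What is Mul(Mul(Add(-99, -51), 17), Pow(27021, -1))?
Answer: Rational(-850, 9007) ≈ -0.094371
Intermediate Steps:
Mul(Mul(Add(-99, -51), 17), Pow(27021, -1)) = Mul(Mul(-150, 17), Rational(1, 27021)) = Mul(-2550, Rational(1, 27021)) = Rational(-850, 9007)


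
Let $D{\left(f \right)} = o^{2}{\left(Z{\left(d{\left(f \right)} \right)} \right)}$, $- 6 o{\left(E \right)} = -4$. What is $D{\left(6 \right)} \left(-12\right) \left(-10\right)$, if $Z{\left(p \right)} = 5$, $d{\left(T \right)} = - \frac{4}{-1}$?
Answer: $\frac{160}{3} \approx 53.333$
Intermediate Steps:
$d{\left(T \right)} = 4$ ($d{\left(T \right)} = \left(-4\right) \left(-1\right) = 4$)
$o{\left(E \right)} = \frac{2}{3}$ ($o{\left(E \right)} = \left(- \frac{1}{6}\right) \left(-4\right) = \frac{2}{3}$)
$D{\left(f \right)} = \frac{4}{9}$ ($D{\left(f \right)} = \left(\frac{2}{3}\right)^{2} = \frac{4}{9}$)
$D{\left(6 \right)} \left(-12\right) \left(-10\right) = \frac{4}{9} \left(-12\right) \left(-10\right) = \left(- \frac{16}{3}\right) \left(-10\right) = \frac{160}{3}$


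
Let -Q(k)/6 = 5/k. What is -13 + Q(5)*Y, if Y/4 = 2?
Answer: -61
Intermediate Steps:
Y = 8 (Y = 4*2 = 8)
Q(k) = -30/k
-13 + Q(5)*Y = -13 - 30/5*8 = -13 - 30*1/5*8 = -13 - 6*8 = -13 - 48 = -61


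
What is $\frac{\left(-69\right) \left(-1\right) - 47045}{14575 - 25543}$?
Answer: $\frac{5872}{1371} \approx 4.283$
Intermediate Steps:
$\frac{\left(-69\right) \left(-1\right) - 47045}{14575 - 25543} = \frac{69 - 47045}{-10968} = \left(-46976\right) \left(- \frac{1}{10968}\right) = \frac{5872}{1371}$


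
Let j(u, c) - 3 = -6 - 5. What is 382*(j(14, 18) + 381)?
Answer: 142486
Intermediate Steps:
j(u, c) = -8 (j(u, c) = 3 + (-6 - 5) = 3 - 11 = -8)
382*(j(14, 18) + 381) = 382*(-8 + 381) = 382*373 = 142486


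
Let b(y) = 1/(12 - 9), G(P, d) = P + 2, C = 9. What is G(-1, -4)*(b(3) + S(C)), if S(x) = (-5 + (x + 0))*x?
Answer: 109/3 ≈ 36.333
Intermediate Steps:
S(x) = x*(-5 + x) (S(x) = (-5 + x)*x = x*(-5 + x))
G(P, d) = 2 + P
b(y) = ⅓ (b(y) = 1/3 = ⅓)
G(-1, -4)*(b(3) + S(C)) = (2 - 1)*(⅓ + 9*(-5 + 9)) = 1*(⅓ + 9*4) = 1*(⅓ + 36) = 1*(109/3) = 109/3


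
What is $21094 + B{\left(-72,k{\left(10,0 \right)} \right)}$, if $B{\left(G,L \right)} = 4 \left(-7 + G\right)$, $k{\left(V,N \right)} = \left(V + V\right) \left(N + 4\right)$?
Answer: $20778$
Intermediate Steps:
$k{\left(V,N \right)} = 2 V \left(4 + N\right)$
$B{\left(G,L \right)} = -28 + 4 G$
$21094 + B{\left(-72,k{\left(10,0 \right)} \right)} = 21094 + \left(-28 + 4 \left(-72\right)\right) = 21094 - 316 = 20778$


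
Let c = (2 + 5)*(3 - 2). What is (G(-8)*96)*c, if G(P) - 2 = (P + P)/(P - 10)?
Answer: 5824/3 ≈ 1941.3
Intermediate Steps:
c = 7 (c = 7*1 = 7)
G(P) = 2 + 2*P/(-10 + P) (G(P) = 2 + (P + P)/(P - 10) = 2 + (2*P)/(-10 + P) = 2 + 2*P/(-10 + P))
(G(-8)*96)*c = ((4*(-5 - 8)/(-10 - 8))*96)*7 = ((4*(-13)/(-18))*96)*7 = ((4*(-1/18)*(-13))*96)*7 = ((26/9)*96)*7 = (832/3)*7 = 5824/3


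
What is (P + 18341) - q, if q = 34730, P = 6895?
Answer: -9494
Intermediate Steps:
(P + 18341) - q = (6895 + 18341) - 1*34730 = 25236 - 34730 = -9494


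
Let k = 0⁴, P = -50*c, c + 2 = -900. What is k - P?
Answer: -45100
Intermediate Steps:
c = -902 (c = -2 - 900 = -902)
P = 45100 (P = -50*(-902) = 45100)
k = 0
k - P = 0 - 1*45100 = 0 - 45100 = -45100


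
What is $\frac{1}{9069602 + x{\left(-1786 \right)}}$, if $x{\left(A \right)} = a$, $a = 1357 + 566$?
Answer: $\frac{1}{9071525} \approx 1.1024 \cdot 10^{-7}$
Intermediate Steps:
$a = 1923$
$x{\left(A \right)} = 1923$
$\frac{1}{9069602 + x{\left(-1786 \right)}} = \frac{1}{9069602 + 1923} = \frac{1}{9071525}$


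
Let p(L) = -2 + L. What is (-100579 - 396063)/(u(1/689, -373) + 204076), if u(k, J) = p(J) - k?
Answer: -171093169/70174994 ≈ -2.4381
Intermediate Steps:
u(k, J) = -2 + J - k (u(k, J) = (-2 + J) - k = -2 + J - k)
(-100579 - 396063)/(u(1/689, -373) + 204076) = (-100579 - 396063)/((-2 - 373 - 1/689) + 204076) = -496642/((-2 - 373 - 1*1/689) + 204076) = -496642/((-2 - 373 - 1/689) + 204076) = -496642/(-258376/689 + 204076) = -496642/140349988/689 = -496642*689/140349988 = -171093169/70174994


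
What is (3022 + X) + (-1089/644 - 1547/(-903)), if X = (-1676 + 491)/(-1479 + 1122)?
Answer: 4272665615/1412292 ≈ 3025.3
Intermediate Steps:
X = 395/119 (X = -1185/(-357) = -1185*(-1/357) = 395/119 ≈ 3.3193)
(3022 + X) + (-1089/644 - 1547/(-903)) = (3022 + 395/119) + (-1089/644 - 1547/(-903)) = 360013/119 + (-1089*1/644 - 1547*(-1/903)) = 360013/119 + (-1089/644 + 221/129) = 360013/119 + 1843/83076 = 4272665615/1412292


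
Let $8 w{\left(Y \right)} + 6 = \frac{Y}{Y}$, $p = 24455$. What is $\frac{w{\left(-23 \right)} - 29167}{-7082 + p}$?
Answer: $- \frac{233341}{138984} \approx -1.6789$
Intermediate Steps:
$w{\left(Y \right)} = - \frac{5}{8}$ ($w{\left(Y \right)} = - \frac{3}{4} + \frac{Y \frac{1}{Y}}{8} = - \frac{3}{4} + \frac{1}{8} \cdot 1 = - \frac{3}{4} + \frac{1}{8} = - \frac{5}{8}$)
$\frac{w{\left(-23 \right)} - 29167}{-7082 + p} = \frac{- \frac{5}{8} - 29167}{-7082 + 24455} = - \frac{233341}{8 \cdot 17373} = \left(- \frac{233341}{8}\right) \frac{1}{17373} = - \frac{233341}{138984}$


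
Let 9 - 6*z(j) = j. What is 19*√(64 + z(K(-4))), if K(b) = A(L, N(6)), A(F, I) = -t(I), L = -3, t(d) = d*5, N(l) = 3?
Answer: 38*√17 ≈ 156.68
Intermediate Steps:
t(d) = 5*d
A(F, I) = -5*I
K(b) = -15 (K(b) = -5*3 = -15)
z(j) = 3/2 - j/6
19*√(64 + z(K(-4))) = 19*√(64 + (3/2 - ⅙*(-15))) = 19*√(64 + (3/2 + 5/2)) = 19*√(64 + 4) = 19*√68 = 19*(2*√17) = 38*√17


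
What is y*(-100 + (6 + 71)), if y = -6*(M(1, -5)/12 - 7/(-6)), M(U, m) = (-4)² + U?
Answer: 713/2 ≈ 356.50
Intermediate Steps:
M(U, m) = 16 + U
y = -31/2 (y = -6*((16 + 1)/12 - 7/(-6)) = -6*(17*(1/12) - 7*(-⅙)) = -6*(17/12 + 7/6) = -6*31/12 = -31/2 ≈ -15.500)
y*(-100 + (6 + 71)) = -31*(-100 + (6 + 71))/2 = -31*(-100 + 77)/2 = -31/2*(-23) = 713/2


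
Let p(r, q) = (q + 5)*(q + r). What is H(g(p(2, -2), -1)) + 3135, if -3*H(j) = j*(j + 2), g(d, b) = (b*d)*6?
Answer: 3135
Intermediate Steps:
p(r, q) = (5 + q)*(q + r)
g(d, b) = 6*b*d
H(j) = -j*(2 + j)/3 (H(j) = -j*(j + 2)/3 = -j*(2 + j)/3)
H(g(p(2, -2), -1)) + 3135 = -6*(-1)*((-2)² + 5*(-2) + 5*2 - 2*2)*(2 + 6*(-1)*((-2)² + 5*(-2) + 5*2 - 2*2))/3 + 3135 = -6*(-1)*(4 - 10 + 10 - 4)*(2 + 6*(-1)*(4 - 10 + 10 - 4))/3 + 3135 = -6*(-1)*0*(2 + 6*(-1)*0)/3 + 3135 = -⅓*0*(2 + 0) + 3135 = -⅓*0*2 + 3135 = 0 + 3135 = 3135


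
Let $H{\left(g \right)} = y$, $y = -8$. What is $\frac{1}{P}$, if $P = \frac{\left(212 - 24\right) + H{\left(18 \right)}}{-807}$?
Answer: $- \frac{269}{60} \approx -4.4833$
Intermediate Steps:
$H{\left(g \right)} = -8$
$P = - \frac{60}{269}$ ($P = \frac{\left(212 - 24\right) - 8}{-807} = \left(\left(212 - 24\right) - 8\right) \left(- \frac{1}{807}\right) = \left(188 - 8\right) \left(- \frac{1}{807}\right) = 180 \left(- \frac{1}{807}\right) = - \frac{60}{269} \approx -0.22305$)
$\frac{1}{P} = \frac{1}{- \frac{60}{269}} = - \frac{269}{60}$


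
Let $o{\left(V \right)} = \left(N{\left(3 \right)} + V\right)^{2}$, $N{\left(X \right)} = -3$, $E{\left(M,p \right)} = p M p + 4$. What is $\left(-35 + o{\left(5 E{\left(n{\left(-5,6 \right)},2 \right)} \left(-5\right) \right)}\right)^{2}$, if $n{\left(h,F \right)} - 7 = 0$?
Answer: $415733511076$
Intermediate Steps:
$n{\left(h,F \right)} = 7$ ($n{\left(h,F \right)} = 7 + 0 = 7$)
$E{\left(M,p \right)} = 4 + M p^{2}$ ($E{\left(M,p \right)} = M p p + 4 = M p^{2} + 4 = 4 + M p^{2}$)
$o{\left(V \right)} = \left(-3 + V\right)^{2}$
$\left(-35 + o{\left(5 E{\left(n{\left(-5,6 \right)},2 \right)} \left(-5\right) \right)}\right)^{2} = \left(-35 + \left(-3 + 5 \left(4 + 7 \cdot 2^{2}\right) \left(-5\right)\right)^{2}\right)^{2} = \left(-35 + \left(-3 + 5 \left(4 + 7 \cdot 4\right) \left(-5\right)\right)^{2}\right)^{2} = \left(-35 + \left(-3 + 5 \left(4 + 28\right) \left(-5\right)\right)^{2}\right)^{2} = \left(-35 + \left(-3 + 5 \cdot 32 \left(-5\right)\right)^{2}\right)^{2} = \left(-35 + \left(-3 + 160 \left(-5\right)\right)^{2}\right)^{2} = \left(-35 + \left(-3 - 800\right)^{2}\right)^{2} = \left(-35 + \left(-803\right)^{2}\right)^{2} = \left(-35 + 644809\right)^{2} = 644774^{2} = 415733511076$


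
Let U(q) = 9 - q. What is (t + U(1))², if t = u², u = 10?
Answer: 11664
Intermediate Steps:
t = 100 (t = 10² = 100)
(t + U(1))² = (100 + (9 - 1*1))² = (100 + (9 - 1))² = (100 + 8)² = 108² = 11664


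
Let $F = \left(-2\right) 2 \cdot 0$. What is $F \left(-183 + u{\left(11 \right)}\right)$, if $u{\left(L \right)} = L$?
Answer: $0$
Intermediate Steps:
$F = 0$ ($F = \left(-4\right) 0 = 0$)
$F \left(-183 + u{\left(11 \right)}\right) = 0 \left(-183 + 11\right) = 0 \left(-172\right) = 0$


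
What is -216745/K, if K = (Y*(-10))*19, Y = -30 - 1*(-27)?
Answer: -43349/114 ≈ -380.25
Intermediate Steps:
Y = -3 (Y = -30 + 27 = -3)
K = 570 (K = -3*(-10)*19 = 30*19 = 570)
-216745/K = -216745/570 = -216745*1/570 = -43349/114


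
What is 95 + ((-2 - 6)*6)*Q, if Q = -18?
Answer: 959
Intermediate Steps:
95 + ((-2 - 6)*6)*Q = 95 + ((-2 - 6)*6)*(-18) = 95 - 8*6*(-18) = 95 - 48*(-18) = 95 + 864 = 959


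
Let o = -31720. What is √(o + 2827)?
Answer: I*√28893 ≈ 169.98*I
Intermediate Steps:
√(o + 2827) = √(-31720 + 2827) = √(-28893) = I*√28893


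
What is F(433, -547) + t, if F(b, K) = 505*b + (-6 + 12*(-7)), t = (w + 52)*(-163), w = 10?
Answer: 208469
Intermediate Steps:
t = -10106 (t = (10 + 52)*(-163) = 62*(-163) = -10106)
F(b, K) = -90 + 505*b (F(b, K) = 505*b + (-6 - 84) = 505*b - 90 = -90 + 505*b)
F(433, -547) + t = (-90 + 505*433) - 10106 = (-90 + 218665) - 10106 = 218575 - 10106 = 208469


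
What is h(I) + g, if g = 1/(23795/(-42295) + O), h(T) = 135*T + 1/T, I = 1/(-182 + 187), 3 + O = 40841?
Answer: 11054212715/345443883 ≈ 32.000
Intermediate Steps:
O = 40838 (O = -3 + 40841 = 40838)
I = ⅕ (I = 1/5 = ⅕ ≈ 0.20000)
h(T) = 1/T + 135*T
g = 8459/345443883 (g = 1/(23795/(-42295) + 40838) = 1/(23795*(-1/42295) + 40838) = 1/(-4759/8459 + 40838) = 1/(345443883/8459) = 8459/345443883 ≈ 2.4487e-5)
h(I) + g = (1/(⅕) + 135*(⅕)) + 8459/345443883 = (5 + 27) + 8459/345443883 = 32 + 8459/345443883 = 11054212715/345443883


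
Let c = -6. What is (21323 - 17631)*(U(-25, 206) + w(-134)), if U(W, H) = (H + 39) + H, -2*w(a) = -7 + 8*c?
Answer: 1766622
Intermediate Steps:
w(a) = 55/2 (w(a) = -(-7 + 8*(-6))/2 = -(-7 - 48)/2 = -½*(-55) = 55/2)
U(W, H) = 39 + 2*H (U(W, H) = (39 + H) + H = 39 + 2*H)
(21323 - 17631)*(U(-25, 206) + w(-134)) = (21323 - 17631)*((39 + 2*206) + 55/2) = 3692*((39 + 412) + 55/2) = 3692*(451 + 55/2) = 3692*(957/2) = 1766622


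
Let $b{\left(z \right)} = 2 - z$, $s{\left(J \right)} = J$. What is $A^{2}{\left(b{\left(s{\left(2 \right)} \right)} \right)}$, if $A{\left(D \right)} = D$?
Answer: $0$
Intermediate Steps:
$A^{2}{\left(b{\left(s{\left(2 \right)} \right)} \right)} = \left(2 - 2\right)^{2} = 0^{2} = 0$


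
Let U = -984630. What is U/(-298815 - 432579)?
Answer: 164105/121899 ≈ 1.3462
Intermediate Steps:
U/(-298815 - 432579) = -984630/(-298815 - 432579) = -984630/(-731394) = -984630*(-1/731394) = 164105/121899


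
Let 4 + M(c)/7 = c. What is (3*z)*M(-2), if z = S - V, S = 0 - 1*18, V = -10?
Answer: 1008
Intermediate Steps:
S = -18 (S = 0 - 18 = -18)
M(c) = -28 + 7*c
z = -8 (z = -18 - 1*(-10) = -18 + 10 = -8)
(3*z)*M(-2) = (3*(-8))*(-28 + 7*(-2)) = -24*(-28 - 14) = -24*(-42) = 1008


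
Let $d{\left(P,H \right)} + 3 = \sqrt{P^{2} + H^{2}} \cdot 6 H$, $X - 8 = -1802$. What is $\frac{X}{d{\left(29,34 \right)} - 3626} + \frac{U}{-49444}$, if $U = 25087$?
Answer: $- \frac{2076423841601}{3457990293884} - \frac{365976 \sqrt{1997}}{69937511} \approx -0.83432$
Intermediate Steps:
$X = -1794$ ($X = 8 - 1802 = -1794$)
$d{\left(P,H \right)} = -3 + 6 H \sqrt{H^{2} + P^{2}}$ ($d{\left(P,H \right)} = -3 + \sqrt{P^{2} + H^{2}} \cdot 6 H = -3 + \sqrt{H^{2} + P^{2}} \cdot 6 H = -3 + 6 \sqrt{H^{2} + P^{2}} H = -3 + 6 H \sqrt{H^{2} + P^{2}}$)
$\frac{X}{d{\left(29,34 \right)} - 3626} + \frac{U}{-49444} = - \frac{1794}{\left(-3 + 6 \cdot 34 \sqrt{34^{2} + 29^{2}}\right) - 3626} + \frac{25087}{-49444} = - \frac{1794}{\left(-3 + 6 \cdot 34 \sqrt{1156 + 841}\right) - 3626} + 25087 \left(- \frac{1}{49444}\right) = - \frac{1794}{\left(-3 + 6 \cdot 34 \sqrt{1997}\right) - 3626} - \frac{25087}{49444} = - \frac{1794}{\left(-3 + 204 \sqrt{1997}\right) - 3626} - \frac{25087}{49444} = - \frac{1794}{-3629 + 204 \sqrt{1997}} - \frac{25087}{49444} = - \frac{25087}{49444} - \frac{1794}{-3629 + 204 \sqrt{1997}}$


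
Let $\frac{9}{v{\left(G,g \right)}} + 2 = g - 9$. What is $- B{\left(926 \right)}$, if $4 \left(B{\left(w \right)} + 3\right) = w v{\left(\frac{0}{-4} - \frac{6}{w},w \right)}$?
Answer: $\frac{441}{610} \approx 0.72295$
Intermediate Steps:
$v{\left(G,g \right)} = \frac{9}{-11 + g}$ ($v{\left(G,g \right)} = \frac{9}{-2 + \left(g - 9\right)} = \frac{9}{-2 + \left(-9 + g\right)} = \frac{9}{-11 + g}$)
$B{\left(w \right)} = -3 + \frac{9 w}{4 \left(-11 + w\right)}$ ($B{\left(w \right)} = -3 + \frac{w \frac{9}{-11 + w}}{4} = -3 + \frac{9 w \frac{1}{-11 + w}}{4} = -3 + \frac{9 w}{4 \left(-11 + w\right)}$)
$- B{\left(926 \right)} = - \frac{3 \left(44 - 926\right)}{4 \left(-11 + 926\right)} = - \frac{3 \left(44 - 926\right)}{4 \cdot 915} = - \frac{3 \left(-882\right)}{4 \cdot 915} = \left(-1\right) \left(- \frac{441}{610}\right) = \frac{441}{610}$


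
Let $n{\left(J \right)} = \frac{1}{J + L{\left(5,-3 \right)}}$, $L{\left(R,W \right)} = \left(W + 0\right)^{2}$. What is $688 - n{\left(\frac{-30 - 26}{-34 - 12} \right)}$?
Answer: $\frac{161657}{235} \approx 687.9$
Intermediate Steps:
$L{\left(R,W \right)} = W^{2}$
$n{\left(J \right)} = \frac{1}{9 + J}$ ($n{\left(J \right)} = \frac{1}{J + \left(-3\right)^{2}} = \frac{1}{J + 9} = \frac{1}{9 + J}$)
$688 - n{\left(\frac{-30 - 26}{-34 - 12} \right)} = 688 - \frac{1}{9 + \frac{-30 - 26}{-34 - 12}} = 688 - \frac{1}{9 - \frac{56}{-46}} = 688 - \frac{1}{9 - - \frac{28}{23}} = 688 - \frac{1}{9 + \frac{28}{23}} = 688 - \frac{1}{\frac{235}{23}} = 688 - \frac{23}{235} = \frac{161657}{235}$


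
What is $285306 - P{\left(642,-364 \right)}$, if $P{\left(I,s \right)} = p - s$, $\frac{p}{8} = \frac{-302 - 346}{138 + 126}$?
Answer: $\frac{3134578}{11} \approx 2.8496 \cdot 10^{5}$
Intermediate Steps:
$p = - \frac{216}{11}$ ($p = 8 \frac{-302 - 346}{138 + 126} = 8 \left(- \frac{648}{264}\right) = 8 \left(\left(-648\right) \frac{1}{264}\right) = 8 \left(- \frac{27}{11}\right) = - \frac{216}{11} \approx -19.636$)
$P{\left(I,s \right)} = - \frac{216}{11} - s$
$285306 - P{\left(642,-364 \right)} = 285306 - \left(- \frac{216}{11} - -364\right) = 285306 - \left(- \frac{216}{11} + 364\right) = 285306 - \frac{3788}{11} = \frac{3134578}{11}$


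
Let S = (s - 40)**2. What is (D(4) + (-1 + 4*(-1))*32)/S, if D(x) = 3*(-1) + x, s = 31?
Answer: -53/27 ≈ -1.9630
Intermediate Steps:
D(x) = -3 + x
S = 81 (S = (31 - 40)**2 = (-9)**2 = 81)
(D(4) + (-1 + 4*(-1))*32)/S = ((-3 + 4) + (-1 + 4*(-1))*32)/81 = (1 + (-1 - 4)*32)*(1/81) = (1 - 5*32)*(1/81) = (1 - 160)*(1/81) = -159*1/81 = -53/27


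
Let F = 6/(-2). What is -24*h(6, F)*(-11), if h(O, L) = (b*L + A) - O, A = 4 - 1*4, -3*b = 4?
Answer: -528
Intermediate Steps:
b = -4/3 (b = -⅓*4 = -4/3 ≈ -1.3333)
F = -3 (F = 6*(-½) = -3)
A = 0 (A = 4 - 4 = 0)
h(O, L) = -O - 4*L/3 (h(O, L) = (-4*L/3 + 0) - O = -4*L/3 - O = -O - 4*L/3)
-24*h(6, F)*(-11) = -24*(-1*6 - 4/3*(-3))*(-11) = -24*(-6 + 4)*(-11) = -24*(-2)*(-11) = 48*(-11) = -528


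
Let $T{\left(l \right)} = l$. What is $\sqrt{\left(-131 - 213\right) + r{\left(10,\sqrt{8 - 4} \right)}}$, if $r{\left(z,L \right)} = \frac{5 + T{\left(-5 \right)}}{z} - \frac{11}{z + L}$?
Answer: $\frac{i \sqrt{12417}}{6} \approx 18.572 i$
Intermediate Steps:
$r{\left(z,L \right)} = - \frac{11}{L + z}$ ($r{\left(z,L \right)} = \frac{5 - 5}{z} - \frac{11}{z + L} = \frac{0}{z} - \frac{11}{L + z} = 0 - \frac{11}{L + z} = - \frac{11}{L + z}$)
$\sqrt{\left(-131 - 213\right) + r{\left(10,\sqrt{8 - 4} \right)}} = \sqrt{\left(-131 - 213\right) - \frac{11}{\sqrt{8 - 4} + 10}} = \sqrt{-344 - \frac{11}{\sqrt{4} + 10}} = \sqrt{-344 - \frac{11}{2 + 10}} = \sqrt{-344 - \frac{11}{12}} = \sqrt{- \frac{4139}{12}} = \frac{i \sqrt{12417}}{6}$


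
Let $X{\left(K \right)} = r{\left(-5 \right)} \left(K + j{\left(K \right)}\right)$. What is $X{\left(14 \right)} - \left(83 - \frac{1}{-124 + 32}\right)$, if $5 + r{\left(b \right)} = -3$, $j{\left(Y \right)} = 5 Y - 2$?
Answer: $- \frac{67989}{92} \approx -739.01$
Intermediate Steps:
$j{\left(Y \right)} = -2 + 5 Y$ ($j{\left(Y \right)} = 5 Y - 2 = -2 + 5 Y$)
$r{\left(b \right)} = -8$ ($r{\left(b \right)} = -5 - 3 = -8$)
$X{\left(K \right)} = 16 - 48 K$ ($X{\left(K \right)} = - 8 \left(K + \left(-2 + 5 K\right)\right) = - 8 \left(-2 + 6 K\right) = 16 - 48 K$)
$X{\left(14 \right)} - \left(83 - \frac{1}{-124 + 32}\right) = \left(16 - 672\right) - \left(83 - \frac{1}{-124 + 32}\right) = \left(16 - 672\right) - \left(83 - \frac{1}{-92}\right) = -656 - \left(83 - - \frac{1}{92}\right) = -656 - \left(83 + \frac{1}{92}\right) = -656 - \frac{7637}{92} = - \frac{67989}{92}$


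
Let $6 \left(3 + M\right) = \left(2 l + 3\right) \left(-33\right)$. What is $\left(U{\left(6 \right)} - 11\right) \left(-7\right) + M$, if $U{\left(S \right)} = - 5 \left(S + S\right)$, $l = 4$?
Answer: $\frac{867}{2} \approx 433.5$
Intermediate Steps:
$M = - \frac{127}{2}$ ($M = -3 + \frac{\left(2 \cdot 4 + 3\right) \left(-33\right)}{6} = -3 + \frac{\left(8 + 3\right) \left(-33\right)}{6} = -3 + \frac{11 \left(-33\right)}{6} = -3 + \frac{1}{6} \left(-363\right) = -3 - \frac{121}{2} = - \frac{127}{2} \approx -63.5$)
$U{\left(S \right)} = - 10 S$ ($U{\left(S \right)} = - 5 \cdot 2 S = - 10 S$)
$\left(U{\left(6 \right)} - 11\right) \left(-7\right) + M = \left(\left(-10\right) 6 - 11\right) \left(-7\right) - \frac{127}{2} = \left(-60 - 11\right) \left(-7\right) - \frac{127}{2} = \left(-71\right) \left(-7\right) - \frac{127}{2} = 497 - \frac{127}{2} = \frac{867}{2}$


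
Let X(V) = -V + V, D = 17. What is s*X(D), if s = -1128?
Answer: 0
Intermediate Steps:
X(V) = 0
s*X(D) = -1128*0 = 0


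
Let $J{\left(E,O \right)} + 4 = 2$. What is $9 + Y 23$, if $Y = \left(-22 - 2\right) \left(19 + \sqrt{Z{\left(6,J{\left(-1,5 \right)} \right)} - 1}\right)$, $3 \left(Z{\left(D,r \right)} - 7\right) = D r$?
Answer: $-10479 - 552 \sqrt{2} \approx -11260.0$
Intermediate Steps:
$J{\left(E,O \right)} = -2$ ($J{\left(E,O \right)} = -4 + 2 = -2$)
$Z{\left(D,r \right)} = 7 + \frac{D r}{3}$
$Y = -456 - 24 \sqrt{2}$ ($Y = \left(-22 - 2\right) \left(19 + \sqrt{\left(7 + \frac{1}{3} \cdot 6 \left(-2\right)\right) - 1}\right) = - 24 \left(19 + \sqrt{\left(7 - 4\right) - 1}\right) = - 24 \left(19 + \sqrt{3 - 1}\right) = - 24 \left(19 + \sqrt{2}\right) = -456 - 24 \sqrt{2} \approx -489.94$)
$9 + Y 23 = 9 + \left(-456 - 24 \sqrt{2}\right) 23 = 9 - \left(10488 + 552 \sqrt{2}\right) = -10479 - 552 \sqrt{2}$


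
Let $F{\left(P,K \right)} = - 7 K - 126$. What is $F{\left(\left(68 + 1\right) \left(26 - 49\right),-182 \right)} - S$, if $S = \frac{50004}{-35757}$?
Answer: $\frac{4566560}{3973} \approx 1149.4$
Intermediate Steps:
$F{\left(P,K \right)} = -126 - 7 K$
$S = - \frac{5556}{3973}$ ($S = 50004 \left(- \frac{1}{35757}\right) = - \frac{5556}{3973} \approx -1.3984$)
$F{\left(\left(68 + 1\right) \left(26 - 49\right),-182 \right)} - S = \left(-126 - -1274\right) - - \frac{5556}{3973} = \left(-126 + 1274\right) + \frac{5556}{3973} = 1148 + \frac{5556}{3973} = \frac{4566560}{3973}$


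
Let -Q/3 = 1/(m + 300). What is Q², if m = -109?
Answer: 9/36481 ≈ 0.00024670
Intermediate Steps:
Q = -3/191 (Q = -3/(-109 + 300) = -3/191 ≈ -0.015707)
Q² = (-3/191)² = 9/36481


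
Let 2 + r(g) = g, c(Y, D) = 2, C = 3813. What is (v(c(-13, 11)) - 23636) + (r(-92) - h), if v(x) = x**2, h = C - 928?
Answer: -26611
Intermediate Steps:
r(g) = -2 + g
h = 2885 (h = 3813 - 928 = 2885)
(v(c(-13, 11)) - 23636) + (r(-92) - h) = (2**2 - 23636) + ((-2 - 92) - 1*2885) = (4 - 23636) + (-94 - 2885) = -23632 - 2979 = -26611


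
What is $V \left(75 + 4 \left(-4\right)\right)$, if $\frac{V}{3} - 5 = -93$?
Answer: $-15576$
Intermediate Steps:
$V = -264$ ($V = 15 + 3 \left(-93\right) = 15 - 279 = -264$)
$V \left(75 + 4 \left(-4\right)\right) = - 264 \left(75 + 4 \left(-4\right)\right) = - 264 \left(75 - 16\right) = \left(-264\right) 59 = -15576$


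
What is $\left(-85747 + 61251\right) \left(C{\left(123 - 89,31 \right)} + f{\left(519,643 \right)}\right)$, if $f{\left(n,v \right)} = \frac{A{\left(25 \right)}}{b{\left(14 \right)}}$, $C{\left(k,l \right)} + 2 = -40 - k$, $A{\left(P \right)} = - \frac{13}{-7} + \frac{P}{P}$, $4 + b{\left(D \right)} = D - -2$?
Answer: $\frac{38973136}{21} \approx 1.8559 \cdot 10^{6}$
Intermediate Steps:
$b{\left(D \right)} = -2 + D$ ($b{\left(D \right)} = -4 + \left(D - -2\right) = -4 + \left(D + 2\right) = -4 + \left(2 + D\right) = -2 + D$)
$A{\left(P \right)} = \frac{20}{7}$ ($A{\left(P \right)} = \left(-13\right) \left(- \frac{1}{7}\right) + 1 = \frac{13}{7} + 1 = \frac{20}{7}$)
$C{\left(k,l \right)} = -42 - k$ ($C{\left(k,l \right)} = -2 - \left(40 + k\right) = -42 - k$)
$f{\left(n,v \right)} = \frac{5}{21}$ ($f{\left(n,v \right)} = \frac{20}{7 \left(-2 + 14\right)} = \frac{20}{7 \cdot 12} = \frac{20}{7} \cdot \frac{1}{12} = \frac{5}{21}$)
$\left(-85747 + 61251\right) \left(C{\left(123 - 89,31 \right)} + f{\left(519,643 \right)}\right) = \left(-85747 + 61251\right) \left(\left(-42 - \left(123 - 89\right)\right) + \frac{5}{21}\right) = - 24496 \left(\left(-42 - 34\right) + \frac{5}{21}\right) = - 24496 \left(-76 + \frac{5}{21}\right) = \left(-24496\right) \left(- \frac{1591}{21}\right) = \frac{38973136}{21}$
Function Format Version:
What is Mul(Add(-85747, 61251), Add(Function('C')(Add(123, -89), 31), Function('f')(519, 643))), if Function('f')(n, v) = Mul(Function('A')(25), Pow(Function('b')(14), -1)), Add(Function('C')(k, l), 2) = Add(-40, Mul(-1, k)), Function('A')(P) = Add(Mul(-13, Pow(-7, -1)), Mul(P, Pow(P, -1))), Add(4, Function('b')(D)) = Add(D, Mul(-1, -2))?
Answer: Rational(38973136, 21) ≈ 1.8559e+6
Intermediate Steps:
Function('b')(D) = Add(-2, D) (Function('b')(D) = Add(-4, Add(D, Mul(-1, -2))) = Add(-4, Add(D, 2)) = Add(-4, Add(2, D)) = Add(-2, D))
Function('A')(P) = Rational(20, 7) (Function('A')(P) = Add(Mul(-13, Rational(-1, 7)), 1) = Add(Rational(13, 7), 1) = Rational(20, 7))
Function('C')(k, l) = Add(-42, Mul(-1, k)) (Function('C')(k, l) = Add(-2, Add(-40, Mul(-1, k))) = Add(-42, Mul(-1, k)))
Function('f')(n, v) = Rational(5, 21) (Function('f')(n, v) = Mul(Rational(20, 7), Pow(Add(-2, 14), -1)) = Mul(Rational(20, 7), Pow(12, -1)) = Mul(Rational(20, 7), Rational(1, 12)) = Rational(5, 21))
Mul(Add(-85747, 61251), Add(Function('C')(Add(123, -89), 31), Function('f')(519, 643))) = Mul(Add(-85747, 61251), Add(Add(-42, Mul(-1, Add(123, -89))), Rational(5, 21))) = Mul(-24496, Add(Add(-42, Mul(-1, 34)), Rational(5, 21))) = Mul(-24496, Add(Add(-42, -34), Rational(5, 21))) = Mul(-24496, Add(-76, Rational(5, 21))) = Mul(-24496, Rational(-1591, 21)) = Rational(38973136, 21)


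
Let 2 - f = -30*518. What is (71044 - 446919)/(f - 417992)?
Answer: 15035/16098 ≈ 0.93397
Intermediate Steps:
f = 15542 (f = 2 - (-30)*518 = 2 - 1*(-15540) = 2 + 15540 = 15542)
(71044 - 446919)/(f - 417992) = (71044 - 446919)/(15542 - 417992) = -375875/(-402450) = -375875*(-1/402450) = 15035/16098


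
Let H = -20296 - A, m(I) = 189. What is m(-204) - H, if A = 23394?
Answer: 43879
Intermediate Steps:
H = -43690 (H = -20296 - 1*23394 = -20296 - 23394 = -43690)
m(-204) - H = 189 - 1*(-43690) = 189 + 43690 = 43879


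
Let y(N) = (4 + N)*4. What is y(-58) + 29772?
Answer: 29556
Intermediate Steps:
y(N) = 16 + 4*N
y(-58) + 29772 = (16 + 4*(-58)) + 29772 = (16 - 232) + 29772 = -216 + 29772 = 29556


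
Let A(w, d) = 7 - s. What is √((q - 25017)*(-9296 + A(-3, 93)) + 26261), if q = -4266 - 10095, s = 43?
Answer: √367501757 ≈ 19170.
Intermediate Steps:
A(w, d) = -36 (A(w, d) = 7 - 1*43 = 7 - 43 = -36)
q = -14361
√((q - 25017)*(-9296 + A(-3, 93)) + 26261) = √((-14361 - 25017)*(-9296 - 36) + 26261) = √(-39378*(-9332) + 26261) = √(367475496 + 26261) = √367501757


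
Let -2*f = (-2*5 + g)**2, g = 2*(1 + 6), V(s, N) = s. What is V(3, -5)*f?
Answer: -24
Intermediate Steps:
g = 14 (g = 2*7 = 14)
f = -8 (f = -(-2*5 + 14)**2/2 = -(-10 + 14)**2/2 = -1/2*4**2 = -1/2*16 = -8)
V(3, -5)*f = 3*(-8) = -24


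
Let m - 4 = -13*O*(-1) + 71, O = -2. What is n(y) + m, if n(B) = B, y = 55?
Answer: 104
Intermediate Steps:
m = 49 (m = 4 + (-(-26)*(-1) + 71) = 4 + (-13*2 + 71) = 4 + (-26 + 71) = 4 + 45 = 49)
n(y) + m = 55 + 49 = 104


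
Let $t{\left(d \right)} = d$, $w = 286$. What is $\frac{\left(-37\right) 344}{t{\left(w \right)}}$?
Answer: $- \frac{6364}{143} \approx -44.503$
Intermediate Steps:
$\frac{\left(-37\right) 344}{t{\left(w \right)}} = \frac{\left(-37\right) 344}{286} = \left(-12728\right) \frac{1}{286} = - \frac{6364}{143}$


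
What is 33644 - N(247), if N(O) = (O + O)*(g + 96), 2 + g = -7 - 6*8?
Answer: 14378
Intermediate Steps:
g = -57 (g = -2 + (-7 - 6*8) = -2 + (-7 - 48) = -2 - 55 = -57)
N(O) = 78*O (N(O) = (O + O)*(-57 + 96) = (2*O)*39 = 78*O)
33644 - N(247) = 33644 - 78*247 = 33644 - 1*19266 = 33644 - 19266 = 14378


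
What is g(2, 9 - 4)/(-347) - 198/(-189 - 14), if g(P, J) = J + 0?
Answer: 67691/70441 ≈ 0.96096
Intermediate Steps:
g(P, J) = J
g(2, 9 - 4)/(-347) - 198/(-189 - 14) = (9 - 4)/(-347) - 198/(-189 - 14) = 5*(-1/347) - 198/(-203) = -5/347 - 198*(-1/203) = -5/347 + 198/203 = 67691/70441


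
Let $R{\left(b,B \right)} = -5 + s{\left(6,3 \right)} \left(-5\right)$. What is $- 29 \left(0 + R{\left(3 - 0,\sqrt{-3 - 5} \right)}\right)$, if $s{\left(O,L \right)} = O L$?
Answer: $2755$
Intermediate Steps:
$s{\left(O,L \right)} = L O$
$R{\left(b,B \right)} = -95$ ($R{\left(b,B \right)} = -5 + 3 \cdot 6 \left(-5\right) = -5 + 18 \left(-5\right) = -5 - 90 = -95$)
$- 29 \left(0 + R{\left(3 - 0,\sqrt{-3 - 5} \right)}\right) = - 29 \left(0 - 95\right) = \left(-29\right) \left(-95\right) = 2755$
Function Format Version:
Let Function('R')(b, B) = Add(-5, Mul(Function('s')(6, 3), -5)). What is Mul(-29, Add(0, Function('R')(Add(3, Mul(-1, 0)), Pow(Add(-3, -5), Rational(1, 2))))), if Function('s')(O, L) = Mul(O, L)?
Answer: 2755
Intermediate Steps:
Function('s')(O, L) = Mul(L, O)
Function('R')(b, B) = -95 (Function('R')(b, B) = Add(-5, Mul(Mul(3, 6), -5)) = Add(-5, Mul(18, -5)) = Add(-5, -90) = -95)
Mul(-29, Add(0, Function('R')(Add(3, Mul(-1, 0)), Pow(Add(-3, -5), Rational(1, 2))))) = Mul(-29, Add(0, -95)) = Mul(-29, -95) = 2755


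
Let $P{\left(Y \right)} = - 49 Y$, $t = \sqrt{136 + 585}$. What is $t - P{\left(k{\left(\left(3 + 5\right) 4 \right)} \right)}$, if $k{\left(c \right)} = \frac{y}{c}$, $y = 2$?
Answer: $\frac{49}{16} + \sqrt{721} \approx 29.914$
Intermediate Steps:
$k{\left(c \right)} = \frac{2}{c}$
$t = \sqrt{721} \approx 26.851$
$t - P{\left(k{\left(\left(3 + 5\right) 4 \right)} \right)} = \sqrt{721} - - 49 \frac{2}{\left(3 + 5\right) 4} = \sqrt{721} - - 49 \frac{2}{8 \cdot 4} = \sqrt{721} - - 49 \cdot \frac{2}{32} = \sqrt{721} - - 49 \cdot 2 \cdot \frac{1}{32} = \sqrt{721} - \left(-49\right) \frac{1}{16} = \sqrt{721} - - \frac{49}{16} = \sqrt{721} + \frac{49}{16} = \frac{49}{16} + \sqrt{721}$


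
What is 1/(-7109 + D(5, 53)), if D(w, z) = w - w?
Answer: -1/7109 ≈ -0.00014067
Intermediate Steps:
D(w, z) = 0
1/(-7109 + D(5, 53)) = 1/(-7109 + 0) = 1/(-7109) = -1/7109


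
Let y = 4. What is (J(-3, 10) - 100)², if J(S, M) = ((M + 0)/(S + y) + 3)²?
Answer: 4761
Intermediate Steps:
J(S, M) = (3 + M/(4 + S))² (J(S, M) = ((M + 0)/(S + 4) + 3)² = (M/(4 + S) + 3)² = (3 + M/(4 + S))²)
(J(-3, 10) - 100)² = ((12 + 10 + 3*(-3))²/(4 - 3)² - 100)² = ((12 + 10 - 9)²/1² - 100)² = (1*13² - 100)² = (1*169 - 100)² = (169 - 100)² = 69² = 4761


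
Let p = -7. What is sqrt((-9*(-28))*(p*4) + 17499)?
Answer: 59*sqrt(3) ≈ 102.19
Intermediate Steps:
sqrt((-9*(-28))*(p*4) + 17499) = sqrt((-9*(-28))*(-7*4) + 17499) = sqrt(252*(-28) + 17499) = sqrt(-7056 + 17499) = sqrt(10443) = 59*sqrt(3)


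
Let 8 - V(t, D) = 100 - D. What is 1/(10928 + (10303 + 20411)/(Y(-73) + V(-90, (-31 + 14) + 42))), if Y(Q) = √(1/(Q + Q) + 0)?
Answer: 571809351/5986605357334 + 5119*I*√146/11973210714668 ≈ 9.5515e-5 + 5.166e-9*I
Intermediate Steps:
V(t, D) = -92 + D (V(t, D) = 8 - (100 - D) = 8 + (-100 + D) = -92 + D)
Y(Q) = √2*√(1/Q)/2 (Y(Q) = √(1/(2*Q) + 0) = √(1/(2*Q)) = √2*√(1/Q)/2)
1/(10928 + (10303 + 20411)/(Y(-73) + V(-90, (-31 + 14) + 42))) = 1/(10928 + (10303 + 20411)/(√2*√(1/(-73))/2 + (-92 + ((-31 + 14) + 42)))) = 1/(10928 + 30714/(√2*√(-1/73)/2 + (-92 + (-17 + 42)))) = 1/(10928 + 30714/(√2*(I*√73/73)/2 + (-92 + 25))) = 1/(10928 + 30714/(I*√146/146 - 67)) = 1/(10928 + 30714/(-67 + I*√146/146))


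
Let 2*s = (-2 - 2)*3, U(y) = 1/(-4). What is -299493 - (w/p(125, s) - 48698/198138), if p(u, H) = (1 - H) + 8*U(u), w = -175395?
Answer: -26195206217/99069 ≈ -2.6441e+5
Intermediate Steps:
U(y) = -¼
s = -6 (s = ((-2 - 2)*3)/2 = (-4*3)/2 = (½)*(-12) = -6)
p(u, H) = -1 - H (p(u, H) = (1 - H) + 8*(-¼) = (1 - H) - 2 = -1 - H)
-299493 - (w/p(125, s) - 48698/198138) = -299493 - (-175395/(-1 - 1*(-6)) - 48698/198138) = -299493 - (-175395/(-1 + 6) - 48698*1/198138) = -299493 - (-175395/5 - 24349/99069) = -299493 - (-175395*⅕ - 24349/99069) = -299493 - (-35079 - 24349/99069) = -299493 - 1*(-3475265800/99069) = -299493 + 3475265800/99069 = -26195206217/99069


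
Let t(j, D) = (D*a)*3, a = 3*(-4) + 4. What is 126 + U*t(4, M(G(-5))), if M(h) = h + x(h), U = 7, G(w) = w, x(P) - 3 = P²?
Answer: -3738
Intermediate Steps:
x(P) = 3 + P²
a = -8 (a = -12 + 4 = -8)
M(h) = 3 + h + h² (M(h) = h + (3 + h²) = 3 + h + h²)
t(j, D) = -24*D (t(j, D) = (D*(-8))*3 = -8*D*3 = -24*D)
126 + U*t(4, M(G(-5))) = 126 + 7*(-24*(3 - 5 + (-5)²)) = 126 + 7*(-24*(3 - 5 + 25)) = 126 + 7*(-24*23) = 126 + 7*(-552) = 126 - 3864 = -3738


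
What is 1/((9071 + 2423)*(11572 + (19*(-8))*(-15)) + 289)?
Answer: 1/159215177 ≈ 6.2808e-9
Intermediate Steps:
1/((9071 + 2423)*(11572 + (19*(-8))*(-15)) + 289) = 1/(11494*(11572 - 152*(-15)) + 289) = 1/(11494*(11572 + 2280) + 289) = 1/(11494*13852 + 289) = 1/(159214888 + 289) = 1/159215177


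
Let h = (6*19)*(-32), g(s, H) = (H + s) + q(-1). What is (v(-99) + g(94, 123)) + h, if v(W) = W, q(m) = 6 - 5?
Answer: -3529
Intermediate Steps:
q(m) = 1
g(s, H) = 1 + H + s (g(s, H) = (H + s) + 1 = 1 + H + s)
h = -3648 (h = 114*(-32) = -3648)
(v(-99) + g(94, 123)) + h = (-99 + (1 + 123 + 94)) - 3648 = (-99 + 218) - 3648 = 119 - 3648 = -3529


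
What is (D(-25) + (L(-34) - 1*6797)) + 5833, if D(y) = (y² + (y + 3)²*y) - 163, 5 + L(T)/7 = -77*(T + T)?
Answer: 24015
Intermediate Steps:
L(T) = -35 - 1078*T (L(T) = -35 + 7*(-77*(T + T)) = -35 + 7*(-154*T) = -35 - 1078*T)
D(y) = -163 + y² + y*(3 + y)² (D(y) = (y² + (3 + y)²*y) - 163 = (y² + y*(3 + y)²) - 163 = -163 + y² + y*(3 + y)²)
(D(-25) + (L(-34) - 1*6797)) + 5833 = ((-163 + (-25)² - 25*(3 - 25)²) + ((-35 - 1078*(-34)) - 1*6797)) + 5833 = ((-163 + 625 - 25*(-22)²) + ((-35 + 36652) - 6797)) + 5833 = ((-163 + 625 - 25*484) + (36617 - 6797)) + 5833 = ((-163 + 625 - 12100) + 29820) + 5833 = (-11638 + 29820) + 5833 = 18182 + 5833 = 24015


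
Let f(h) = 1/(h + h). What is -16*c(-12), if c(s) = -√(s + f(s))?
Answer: 68*I*√6/3 ≈ 55.522*I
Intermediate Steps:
f(h) = 1/(2*h)
c(s) = -√(s + 1/(2*s))
-16*c(-12) = -(-8)*√(2/(-12) + 4*(-12)) = -(-8)*√(2*(-1/12) - 48) = -(-8)*√(-⅙ - 48) = -(-8)*√(-289/6) = -(-8)*17*I*√6/6 = -(-68)*I*√6/3 = 68*I*√6/3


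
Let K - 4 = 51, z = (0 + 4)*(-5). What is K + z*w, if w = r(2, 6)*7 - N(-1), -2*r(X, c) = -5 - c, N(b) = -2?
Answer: -755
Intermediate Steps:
r(X, c) = 5/2 + c/2 (r(X, c) = -(-5 - c)/2 = 5/2 + c/2)
z = -20 (z = 4*(-5) = -20)
K = 55 (K = 4 + 51 = 55)
w = 81/2 (w = (5/2 + (½)*6)*7 - 1*(-2) = (5/2 + 3)*7 + 2 = (11/2)*7 + 2 = 77/2 + 2 = 81/2 ≈ 40.500)
K + z*w = 55 - 20*81/2 = 55 - 810 = -755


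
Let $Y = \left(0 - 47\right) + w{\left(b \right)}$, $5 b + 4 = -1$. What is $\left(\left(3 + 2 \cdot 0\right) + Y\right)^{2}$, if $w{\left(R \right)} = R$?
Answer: $2025$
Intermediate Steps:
$b = -1$ ($b = - \frac{4}{5} + \frac{1}{5} \left(-1\right) = - \frac{4}{5} - \frac{1}{5} = -1$)
$Y = -48$ ($Y = \left(0 - 47\right) - 1 = -47 - 1 = -48$)
$\left(\left(3 + 2 \cdot 0\right) + Y\right)^{2} = \left(\left(3 + 2 \cdot 0\right) - 48\right)^{2} = \left(\left(3 + 0\right) - 48\right)^{2} = \left(3 - 48\right)^{2} = \left(-45\right)^{2} = 2025$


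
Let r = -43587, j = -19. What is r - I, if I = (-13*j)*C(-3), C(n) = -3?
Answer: -42846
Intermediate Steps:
I = -741 (I = -13*(-19)*(-3) = 247*(-3) = -741)
r - I = -43587 - 1*(-741) = -43587 + 741 = -42846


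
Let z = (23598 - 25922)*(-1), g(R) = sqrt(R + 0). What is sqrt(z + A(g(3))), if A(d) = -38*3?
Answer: sqrt(2210) ≈ 47.011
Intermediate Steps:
g(R) = sqrt(R)
A(d) = -114
z = 2324 (z = -2324*(-1) = 2324)
sqrt(z + A(g(3))) = sqrt(2324 - 114) = sqrt(2210)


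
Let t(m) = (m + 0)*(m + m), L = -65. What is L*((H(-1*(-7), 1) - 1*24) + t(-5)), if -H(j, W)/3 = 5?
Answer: -715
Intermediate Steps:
H(j, W) = -15 (H(j, W) = -3*5 = -15)
t(m) = 2*m**2 (t(m) = m*(2*m) = 2*m**2)
L*((H(-1*(-7), 1) - 1*24) + t(-5)) = -65*((-15 - 1*24) + 2*(-5)**2) = -65*((-15 - 24) + 2*25) = -65*(-39 + 50) = -65*11 = -715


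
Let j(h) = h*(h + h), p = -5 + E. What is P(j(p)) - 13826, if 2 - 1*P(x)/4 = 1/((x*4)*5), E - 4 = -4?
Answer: -3454501/250 ≈ -13818.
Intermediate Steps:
E = 0 (E = 4 - 4 = 0)
p = -5 (p = -5 + 0 = -5)
j(h) = 2*h² (j(h) = h*(2*h) = 2*h²)
P(x) = 8 - 1/(5*x) (P(x) = 8 - 4*1/(20*x) = 8 - 1/(5*x))
P(j(p)) - 13826 = (8 - 1/(5*(2*(-5)²))) - 13826 = (8 - 1/(5*(2*25))) - 13826 = (8 - ⅕/50) - 13826 = (8 - ⅕*1/50) - 13826 = (8 - 1/250) - 13826 = 1999/250 - 13826 = -3454501/250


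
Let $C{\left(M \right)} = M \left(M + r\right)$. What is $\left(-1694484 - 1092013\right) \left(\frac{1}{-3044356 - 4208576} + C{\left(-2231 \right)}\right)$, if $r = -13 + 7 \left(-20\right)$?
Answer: $- \frac{107492461224818565119}{7252932} \approx -1.4821 \cdot 10^{13}$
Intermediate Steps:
$r = -153$ ($r = -13 - 140 = -153$)
$C{\left(M \right)} = M \left(-153 + M\right)$ ($C{\left(M \right)} = M \left(M - 153\right) = M \left(-153 + M\right)$)
$\left(-1694484 - 1092013\right) \left(\frac{1}{-3044356 - 4208576} + C{\left(-2231 \right)}\right) = \left(-1694484 - 1092013\right) \left(\frac{1}{-3044356 - 4208576} - 2231 \left(-153 - 2231\right)\right) = - 2786497 \left(\frac{1}{-3044356 - 4208576} - -5318704\right) = - 2786497 \left(\frac{1}{-7252932} + 5318704\right) = - 2786497 \left(- \frac{1}{7252932} + 5318704\right) = \left(-2786497\right) \frac{38576198440127}{7252932} = - \frac{107492461224818565119}{7252932}$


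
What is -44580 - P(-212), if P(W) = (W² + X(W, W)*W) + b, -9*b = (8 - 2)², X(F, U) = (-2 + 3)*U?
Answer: -134464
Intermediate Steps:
X(F, U) = U (X(F, U) = 1*U = U)
b = -4 (b = -(8 - 2)²/9 = -⅑*6² = -⅑*36 = -4)
P(W) = -4 + 2*W² (P(W) = (W² + W*W) - 4 = (W² + W²) - 4 = 2*W² - 4 = -4 + 2*W²)
-44580 - P(-212) = -44580 - (-4 + 2*(-212)²) = -44580 - (-4 + 2*44944) = -44580 - (-4 + 89888) = -44580 - 1*89884 = -44580 - 89884 = -134464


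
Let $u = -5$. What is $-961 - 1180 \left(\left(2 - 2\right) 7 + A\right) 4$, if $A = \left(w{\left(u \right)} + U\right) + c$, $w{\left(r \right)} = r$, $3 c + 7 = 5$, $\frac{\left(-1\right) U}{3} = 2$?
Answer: $\frac{162317}{3} \approx 54106.0$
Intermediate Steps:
$U = -6$ ($U = \left(-3\right) 2 = -6$)
$c = - \frac{2}{3}$ ($c = - \frac{7}{3} + \frac{1}{3} \cdot 5 = - \frac{7}{3} + \frac{5}{3} = - \frac{2}{3} \approx -0.66667$)
$A = - \frac{35}{3}$ ($A = \left(-5 - 6\right) - \frac{2}{3} = -11 - \frac{2}{3} = - \frac{35}{3} \approx -11.667$)
$-961 - 1180 \left(\left(2 - 2\right) 7 + A\right) 4 = -961 - 1180 \left(\left(2 - 2\right) 7 - \frac{35}{3}\right) 4 = -961 - 1180 \left(0 \cdot 7 - \frac{35}{3}\right) 4 = -961 - 1180 \left(0 - \frac{35}{3}\right) 4 = -961 - 1180 \left(\left(- \frac{35}{3}\right) 4\right) = -961 - - \frac{165200}{3} = -961 + \frac{165200}{3} = \frac{162317}{3}$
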